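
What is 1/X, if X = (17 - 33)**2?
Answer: 1/256 ≈ 0.0039063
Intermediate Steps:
X = 256 (X = (-16)**2 = 256)
1/X = 1/256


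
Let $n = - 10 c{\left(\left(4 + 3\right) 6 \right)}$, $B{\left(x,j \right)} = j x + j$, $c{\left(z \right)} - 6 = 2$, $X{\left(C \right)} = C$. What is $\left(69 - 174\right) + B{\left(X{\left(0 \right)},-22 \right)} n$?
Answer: $1655$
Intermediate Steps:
$c{\left(z \right)} = 8$ ($c{\left(z \right)} = 6 + 2 = 8$)
$B{\left(x,j \right)} = j + j x$
$n = -80$ ($n = \left(-10\right) 8 = -80$)
$\left(69 - 174\right) + B{\left(X{\left(0 \right)},-22 \right)} n = \left(69 - 174\right) + - 22 \left(1 + 0\right) \left(-80\right) = \left(69 - 174\right) + \left(-22\right) 1 \left(-80\right) = -105 - -1760 = -105 + 1760 = 1655$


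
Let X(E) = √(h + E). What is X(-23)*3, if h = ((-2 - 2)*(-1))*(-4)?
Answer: 3*I*√39 ≈ 18.735*I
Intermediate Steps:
h = -16 (h = -4*(-1)*(-4) = 4*(-4) = -16)
X(E) = √(-16 + E)
X(-23)*3 = √(-16 - 23)*3 = √(-39)*3 = (I*√39)*3 = 3*I*√39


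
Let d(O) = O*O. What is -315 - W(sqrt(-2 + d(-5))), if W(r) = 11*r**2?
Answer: -568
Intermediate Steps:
d(O) = O**2
-315 - W(sqrt(-2 + d(-5))) = -315 - 11*(sqrt(-2 + (-5)**2))**2 = -315 - 11*(sqrt(-2 + 25))**2 = -315 - 11*(sqrt(23))**2 = -315 - 11*23 = -315 - 1*253 = -315 - 253 = -568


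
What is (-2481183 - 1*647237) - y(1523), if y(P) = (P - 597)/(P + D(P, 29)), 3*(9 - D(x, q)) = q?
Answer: -14287496918/4567 ≈ -3.1284e+6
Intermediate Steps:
D(x, q) = 9 - q/3
y(P) = (-597 + P)/(-⅔ + P) (y(P) = (P - 597)/(P + (9 - ⅓*29)) = (-597 + P)/(P + (9 - 29/3)) = (-597 + P)/(P - ⅔) = (-597 + P)/(-⅔ + P))
(-2481183 - 1*647237) - y(1523) = (-2481183 - 1*647237) - 3*(-597 + 1523)/(-2 + 3*1523) = (-2481183 - 647237) - 3*926/(-2 + 4569) = -3128420 - 3*926/4567 = -3128420 - 1*2778/4567 = -3128420 - 2778/4567 = -14287496918/4567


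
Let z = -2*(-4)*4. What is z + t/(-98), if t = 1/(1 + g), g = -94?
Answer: 291649/9114 ≈ 32.000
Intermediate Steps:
z = 32 (z = 8*4 = 32)
t = -1/93 (t = 1/(1 - 94) = 1/(-93) = -1/93 ≈ -0.010753)
z + t/(-98) = 32 - 1/93/(-98) = 32 - 1/93*(-1/98) = 32 + 1/9114 = 291649/9114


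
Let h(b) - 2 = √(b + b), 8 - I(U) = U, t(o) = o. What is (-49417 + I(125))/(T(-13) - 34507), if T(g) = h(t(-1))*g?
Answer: 1710557622/1192528427 - 643942*I*√2/1192528427 ≈ 1.4344 - 0.00076365*I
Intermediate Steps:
I(U) = 8 - U
h(b) = 2 + √2*√b (h(b) = 2 + √(b + b) = 2 + √(2*b) = 2 + √2*√b)
T(g) = g*(2 + I*√2) (T(g) = (2 + √2*√(-1))*g = (2 + √2*I)*g = (2 + I*√2)*g = g*(2 + I*√2))
(-49417 + I(125))/(T(-13) - 34507) = (-49417 + (8 - 1*125))/(-13*(2 + I*√2) - 34507) = (-49417 + (8 - 125))/((-26 - 13*I*√2) - 34507) = (-49417 - 117)/(-34533 - 13*I*√2) = -49534/(-34533 - 13*I*√2)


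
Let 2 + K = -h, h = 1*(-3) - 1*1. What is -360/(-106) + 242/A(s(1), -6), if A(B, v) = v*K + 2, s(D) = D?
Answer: -5513/265 ≈ -20.804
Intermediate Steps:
h = -4 (h = -3 - 1 = -4)
K = 2 (K = -2 - 1*(-4) = -2 + 4 = 2)
A(B, v) = 2 + 2*v (A(B, v) = v*2 + 2 = 2*v + 2 = 2 + 2*v)
-360/(-106) + 242/A(s(1), -6) = -360/(-106) + 242/(2 + 2*(-6)) = -360*(-1/106) + 242/(2 - 12) = 180/53 + 242/(-10) = 180/53 + 242*(-1/10) = 180/53 - 121/5 = -5513/265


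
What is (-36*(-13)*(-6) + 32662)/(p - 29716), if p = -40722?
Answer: -14927/35219 ≈ -0.42383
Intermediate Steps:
(-36*(-13)*(-6) + 32662)/(p - 29716) = (-36*(-13)*(-6) + 32662)/(-40722 - 29716) = (468*(-6) + 32662)/(-70438) = (-2808 + 32662)*(-1/70438) = 29854*(-1/70438) = -14927/35219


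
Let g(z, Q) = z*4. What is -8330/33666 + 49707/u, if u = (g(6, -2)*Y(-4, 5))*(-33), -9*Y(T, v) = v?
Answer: 834885331/7406520 ≈ 112.72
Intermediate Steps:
Y(T, v) = -v/9
g(z, Q) = 4*z
u = 440 (u = ((4*6)*(-⅑*5))*(-33) = (24*(-5/9))*(-33) = -40/3*(-33) = 440)
-8330/33666 + 49707/u = -8330/33666 + 49707/440 = -8330*1/33666 + 49707*(1/440) = -4165/16833 + 49707/440 = 834885331/7406520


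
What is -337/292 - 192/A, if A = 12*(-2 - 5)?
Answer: 2313/2044 ≈ 1.1316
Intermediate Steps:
A = -84 (A = 12*(-7) = -84)
-337/292 - 192/A = -337/292 - 192/(-84) = -337*1/292 - 192*(-1/84) = -337/292 + 16/7 = 2313/2044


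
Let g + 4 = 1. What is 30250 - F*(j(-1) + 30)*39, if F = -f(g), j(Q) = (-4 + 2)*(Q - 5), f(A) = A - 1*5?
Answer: 17146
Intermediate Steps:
g = -3 (g = -4 + 1 = -3)
f(A) = -5 + A (f(A) = A - 5 = -5 + A)
j(Q) = 10 - 2*Q (j(Q) = -2*(-5 + Q) = 10 - 2*Q)
F = 8 (F = -(-5 - 3) = -1*(-8) = 8)
30250 - F*(j(-1) + 30)*39 = 30250 - 8*((10 - 2*(-1)) + 30)*39 = 30250 - 8*((10 + 2) + 30)*39 = 30250 - 8*(12 + 30)*39 = 30250 - 8*42*39 = 30250 - 336*39 = 30250 - 1*13104 = 30250 - 13104 = 17146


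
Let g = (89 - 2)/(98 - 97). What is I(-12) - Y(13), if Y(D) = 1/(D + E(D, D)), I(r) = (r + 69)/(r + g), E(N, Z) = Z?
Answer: 469/650 ≈ 0.72154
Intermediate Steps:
g = 87 (g = 87/1 = 87*1 = 87)
I(r) = (69 + r)/(87 + r) (I(r) = (r + 69)/(r + 87) = (69 + r)/(87 + r))
Y(D) = 1/(2*D) (Y(D) = 1/(D + D) = 1/(2*D))
I(-12) - Y(13) = (69 - 12)/(87 - 12) - 1/(2*13) = 57/75 - 1/(2*13) = (1/75)*57 - 1*1/26 = 19/25 - 1/26 = 469/650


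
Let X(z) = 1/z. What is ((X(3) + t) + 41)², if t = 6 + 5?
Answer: 24649/9 ≈ 2738.8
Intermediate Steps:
t = 11
((X(3) + t) + 41)² = ((1/3 + 11) + 41)² = ((⅓ + 11) + 41)² = (34/3 + 41)² = (157/3)² = 24649/9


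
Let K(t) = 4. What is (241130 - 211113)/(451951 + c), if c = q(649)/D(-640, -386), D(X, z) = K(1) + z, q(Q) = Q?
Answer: 11466494/172644633 ≈ 0.066417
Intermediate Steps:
D(X, z) = 4 + z
c = -649/382 (c = 649/(4 - 386) = 649/(-382) = 649*(-1/382) = -649/382 ≈ -1.6990)
(241130 - 211113)/(451951 + c) = (241130 - 211113)/(451951 - 649/382) = 30017/(172644633/382) = 30017*(382/172644633) = 11466494/172644633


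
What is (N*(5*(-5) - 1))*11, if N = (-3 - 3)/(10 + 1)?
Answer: 156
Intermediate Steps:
N = -6/11 ≈ -0.54545
(N*(5*(-5) - 1))*11 = -6*(5*(-5) - 1)/11*11 = -6*(-25 - 1)/11*11 = -6/11*(-26)*11 = (156/11)*11 = 156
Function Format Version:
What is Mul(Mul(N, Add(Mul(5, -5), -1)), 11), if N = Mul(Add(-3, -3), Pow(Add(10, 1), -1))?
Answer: 156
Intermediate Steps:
N = Rational(-6, 11) (N = Mul(-6, Pow(11, -1)) = Mul(-6, Rational(1, 11)) = Rational(-6, 11) ≈ -0.54545)
Mul(Mul(N, Add(Mul(5, -5), -1)), 11) = Mul(Mul(Rational(-6, 11), Add(Mul(5, -5), -1)), 11) = Mul(Mul(Rational(-6, 11), Add(-25, -1)), 11) = Mul(Mul(Rational(-6, 11), -26), 11) = Mul(Rational(156, 11), 11) = 156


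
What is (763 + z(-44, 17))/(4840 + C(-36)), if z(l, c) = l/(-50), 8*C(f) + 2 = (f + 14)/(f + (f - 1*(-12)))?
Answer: 916656/5807755 ≈ 0.15783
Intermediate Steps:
C(f) = -1/4 + (14 + f)/(8*(12 + 2*f)) (C(f) = -1/4 + ((f + 14)/(f + (f - 1*(-12))))/8 = -1/4 + ((14 + f)/(f + (f + 12)))/8 = -1/4 + ((14 + f)/(f + (12 + f)))/8 = -1/4 + ((14 + f)/(12 + 2*f))/8 = -1/4 + (14 + f)/(8*(12 + 2*f)))
z(l, c) = -l/50 (z(l, c) = l*(-1/50) = -l/50)
(763 + z(-44, 17))/(4840 + C(-36)) = (763 - 1/50*(-44))/(4840 + (-10 - 3*(-36))/(16*(6 - 36))) = (763 + 22/25)/(4840 + (1/16)*(-10 + 108)/(-30)) = 19097/(25*(4840 + (1/16)*(-1/30)*98)) = 19097/(25*(4840 - 49/240)) = 19097/(25*(1161551/240)) = (19097/25)*(240/1161551) = 916656/5807755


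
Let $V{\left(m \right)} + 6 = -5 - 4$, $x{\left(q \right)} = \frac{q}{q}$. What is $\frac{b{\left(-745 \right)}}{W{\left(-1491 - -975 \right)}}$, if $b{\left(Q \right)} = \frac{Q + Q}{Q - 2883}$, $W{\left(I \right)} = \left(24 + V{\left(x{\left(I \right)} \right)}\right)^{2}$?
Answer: $\frac{745}{146934} \approx 0.0050703$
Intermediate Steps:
$x{\left(q \right)} = 1$
$V{\left(m \right)} = -15$ ($V{\left(m \right)} = -6 - 9 = -15$)
$W{\left(I \right)} = 81$ ($W{\left(I \right)} = \left(24 - 15\right)^{2} = 9^{2} = 81$)
$b{\left(Q \right)} = \frac{2 Q}{-2883 + Q}$
$\frac{b{\left(-745 \right)}}{W{\left(-1491 - -975 \right)}} = \frac{2 \left(-745\right) \frac{1}{-2883 - 745}}{81} = 2 \left(-745\right) \frac{1}{-3628} \cdot \frac{1}{81} = 2 \left(-745\right) \left(- \frac{1}{3628}\right) \frac{1}{81} = \frac{745}{1814} \cdot \frac{1}{81} = \frac{745}{146934}$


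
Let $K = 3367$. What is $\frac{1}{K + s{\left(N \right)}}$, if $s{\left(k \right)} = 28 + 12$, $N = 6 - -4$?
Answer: $\frac{1}{3407} \approx 0.00029351$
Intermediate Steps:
$N = 10$ ($N = 6 + 4 = 10$)
$s{\left(k \right)} = 40$
$\frac{1}{K + s{\left(N \right)}} = \frac{1}{3367 + 40} = \frac{1}{3407}$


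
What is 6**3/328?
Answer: 27/41 ≈ 0.65854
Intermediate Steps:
6**3/328 = (1/328)*216 = 27/41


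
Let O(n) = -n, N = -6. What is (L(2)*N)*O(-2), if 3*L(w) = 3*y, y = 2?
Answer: -24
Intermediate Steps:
L(w) = 2 (L(w) = (3*2)/3 = (⅓)*6 = 2)
(L(2)*N)*O(-2) = (2*(-6))*(-1*(-2)) = -12*2 = -24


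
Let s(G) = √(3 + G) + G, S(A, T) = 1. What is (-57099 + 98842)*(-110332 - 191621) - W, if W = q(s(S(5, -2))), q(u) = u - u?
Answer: -12604424079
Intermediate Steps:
s(G) = G + √(3 + G)
q(u) = 0
W = 0
(-57099 + 98842)*(-110332 - 191621) - W = (-57099 + 98842)*(-110332 - 191621) - 1*0 = 41743*(-301953) + 0 = -12604424079 + 0 = -12604424079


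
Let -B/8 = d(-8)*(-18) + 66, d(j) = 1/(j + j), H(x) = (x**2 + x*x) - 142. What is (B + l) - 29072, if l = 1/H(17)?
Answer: -12909523/436 ≈ -29609.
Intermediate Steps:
H(x) = -142 + 2*x**2 (H(x) = (x**2 + x**2) - 142 = 2*x**2 - 142 = -142 + 2*x**2)
d(j) = 1/(2*j)
l = 1/436 (l = 1/(-142 + 2*17**2) = 1/(-142 + 2*289) = 1/(-142 + 578) = 1/436 ≈ 0.0022936)
B = -537 (B = -8*(((1/2)/(-8))*(-18) + 66) = -8*(((1/2)*(-1/8))*(-18) + 66) = -8*(-1/16*(-18) + 66) = -8*(9/8 + 66) = -8*537/8 = -537)
(B + l) - 29072 = (-537 + 1/436) - 29072 = -234131/436 - 29072 = -12909523/436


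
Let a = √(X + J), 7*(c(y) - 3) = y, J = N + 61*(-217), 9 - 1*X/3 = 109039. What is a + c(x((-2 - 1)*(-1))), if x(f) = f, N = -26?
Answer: 24/7 + 3*I*√37817 ≈ 3.4286 + 583.4*I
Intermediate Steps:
X = -327090 (X = 27 - 3*109039 = 27 - 327117 = -327090)
J = -13263 (J = -26 + 61*(-217) = -26 - 13237 = -13263)
c(y) = 3 + y/7
a = 3*I*√37817 (a = √(-327090 - 13263) = √(-340353) = 3*I*√37817 ≈ 583.4*I)
a + c(x((-2 - 1)*(-1))) = 3*I*√37817 + (3 + ((-2 - 1)*(-1))/7) = 3*I*√37817 + (3 + (-3*(-1))/7) = 3*I*√37817 + (3 + (⅐)*3) = 3*I*√37817 + (3 + 3/7) = 3*I*√37817 + 24/7 = 24/7 + 3*I*√37817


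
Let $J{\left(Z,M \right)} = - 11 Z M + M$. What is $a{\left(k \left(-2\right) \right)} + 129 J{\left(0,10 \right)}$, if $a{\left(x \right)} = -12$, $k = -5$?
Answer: $1278$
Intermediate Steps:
$J{\left(Z,M \right)} = M - 11 M Z$ ($J{\left(Z,M \right)} = - 11 M Z + M = M - 11 M Z$)
$a{\left(k \left(-2\right) \right)} + 129 J{\left(0,10 \right)} = -12 + 129 \cdot 10 \left(1 - 0\right) = -12 + 129 \cdot 10 \left(1 + 0\right) = -12 + 129 \cdot 10 \cdot 1 = -12 + 129 \cdot 10 = -12 + 1290 = 1278$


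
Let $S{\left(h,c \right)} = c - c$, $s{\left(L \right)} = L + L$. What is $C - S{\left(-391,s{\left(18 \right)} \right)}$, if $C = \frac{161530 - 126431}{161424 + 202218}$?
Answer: $\frac{35099}{363642} \approx 0.096521$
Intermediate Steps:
$s{\left(L \right)} = 2 L$
$C = \frac{35099}{363642} \approx 0.096521$
$S{\left(h,c \right)} = 0$
$C - S{\left(-391,s{\left(18 \right)} \right)} = \frac{35099}{363642} - 0 = \frac{35099}{363642} + 0 = \frac{35099}{363642}$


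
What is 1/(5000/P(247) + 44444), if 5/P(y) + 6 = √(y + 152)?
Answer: 1373/38533612 - 125*√399/134867642 ≈ 1.7118e-5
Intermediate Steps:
P(y) = 5/(-6 + √(152 + y)) (P(y) = 5/(-6 + √(y + 152)) = 5/(-6 + √(152 + y)))
1/(5000/P(247) + 44444) = 1/(5000/((5/(-6 + √(152 + 247)))) + 44444) = 1/(5000/((5/(-6 + √399))) + 44444) = 1/(5000*(-6/5 + √399/5) + 44444) = 1/((-6000 + 1000*√399) + 44444) = 1/(38444 + 1000*√399)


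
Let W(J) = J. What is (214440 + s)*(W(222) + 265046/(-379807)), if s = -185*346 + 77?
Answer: 12650430618756/379807 ≈ 3.3308e+7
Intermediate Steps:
s = -63933 (s = -64010 + 77 = -63933)
(214440 + s)*(W(222) + 265046/(-379807)) = (214440 - 63933)*(222 + 265046/(-379807)) = 150507*(222 + 265046*(-1/379807)) = 150507*(222 - 265046/379807) = 150507*(84052108/379807) = 12650430618756/379807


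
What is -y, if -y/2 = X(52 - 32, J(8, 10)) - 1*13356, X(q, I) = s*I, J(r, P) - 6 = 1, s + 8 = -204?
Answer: -29680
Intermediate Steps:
s = -212 (s = -8 - 204 = -212)
J(r, P) = 7 (J(r, P) = 6 + 1 = 7)
X(q, I) = -212*I
y = 29680 (y = -2*(-212*7 - 1*13356) = -2*(-1484 - 13356) = -2*(-14840) = 29680)
-y = -1*29680 = -29680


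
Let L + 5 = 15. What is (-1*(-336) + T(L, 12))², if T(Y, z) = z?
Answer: 121104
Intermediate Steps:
L = 10 (L = -5 + 15 = 10)
(-1*(-336) + T(L, 12))² = (-1*(-336) + 12)² = (336 + 12)² = 348² = 121104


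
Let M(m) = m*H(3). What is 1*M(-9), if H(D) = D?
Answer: -27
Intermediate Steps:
M(m) = 3*m (M(m) = m*3 = 3*m)
1*M(-9) = 1*(3*(-9)) = 1*(-27) = -27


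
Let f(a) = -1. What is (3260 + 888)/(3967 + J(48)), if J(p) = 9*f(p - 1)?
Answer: 2074/1979 ≈ 1.0480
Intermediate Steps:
J(p) = -9 (J(p) = 9*(-1) = -9)
(3260 + 888)/(3967 + J(48)) = (3260 + 888)/(3967 - 9) = 4148/3958 = 4148*(1/3958) = 2074/1979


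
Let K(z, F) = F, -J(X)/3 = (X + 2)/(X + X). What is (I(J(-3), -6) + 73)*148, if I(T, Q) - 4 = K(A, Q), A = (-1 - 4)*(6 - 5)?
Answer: 10508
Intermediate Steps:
A = -5 (A = -5*1 = -5)
J(X) = -3*(2 + X)/(2*X) (J(X) = -3*(X + 2)/(X + X) = -3*(2 + X)/(2*X))
I(T, Q) = 4 + Q
(I(J(-3), -6) + 73)*148 = ((4 - 6) + 73)*148 = (-2 + 73)*148 = 71*148 = 10508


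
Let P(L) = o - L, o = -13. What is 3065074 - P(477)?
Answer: 3065564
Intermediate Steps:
P(L) = -13 - L
3065074 - P(477) = 3065074 - (-13 - 1*477) = 3065074 - (-13 - 477) = 3065074 - 1*(-490) = 3065074 + 490 = 3065564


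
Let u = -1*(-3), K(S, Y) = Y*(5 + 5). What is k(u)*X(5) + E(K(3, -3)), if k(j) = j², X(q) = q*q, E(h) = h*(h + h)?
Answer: 2025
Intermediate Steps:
K(S, Y) = 10*Y (K(S, Y) = Y*10 = 10*Y)
u = 3
E(h) = 2*h² (E(h) = h*(2*h) = 2*h²)
X(q) = q²
k(u)*X(5) + E(K(3, -3)) = 3²*5² + 2*(10*(-3))² = 9*25 + 2*(-30)² = 225 + 2*900 = 225 + 1800 = 2025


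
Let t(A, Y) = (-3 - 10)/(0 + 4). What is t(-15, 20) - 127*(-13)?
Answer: 6591/4 ≈ 1647.8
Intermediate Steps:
t(A, Y) = -13/4
t(-15, 20) - 127*(-13) = -13/4 - 127*(-13) = -13/4 + 1651 = 6591/4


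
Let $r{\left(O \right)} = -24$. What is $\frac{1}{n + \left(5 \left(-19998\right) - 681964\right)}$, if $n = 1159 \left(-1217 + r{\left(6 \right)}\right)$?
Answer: $- \frac{1}{2220273} \approx -4.5039 \cdot 10^{-7}$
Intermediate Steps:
$n = -1438319$ ($n = 1159 \left(-1217 - 24\right) = 1159 \left(-1241\right) = -1438319$)
$\frac{1}{n + \left(5 \left(-19998\right) - 681964\right)} = \frac{1}{-1438319 + \left(5 \left(-19998\right) - 681964\right)} = \frac{1}{-1438319 - 781954} = \frac{1}{-2220273} = - \frac{1}{2220273}$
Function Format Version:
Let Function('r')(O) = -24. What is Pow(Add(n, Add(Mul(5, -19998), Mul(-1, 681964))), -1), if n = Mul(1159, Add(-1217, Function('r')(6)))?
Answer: Rational(-1, 2220273) ≈ -4.5039e-7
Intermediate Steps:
n = -1438319 (n = Mul(1159, Add(-1217, -24)) = Mul(1159, -1241) = -1438319)
Pow(Add(n, Add(Mul(5, -19998), Mul(-1, 681964))), -1) = Pow(Add(-1438319, Add(Mul(5, -19998), Mul(-1, 681964))), -1) = Pow(Add(-1438319, Add(-99990, -681964)), -1) = Pow(Add(-1438319, -781954), -1) = Pow(-2220273, -1) = Rational(-1, 2220273)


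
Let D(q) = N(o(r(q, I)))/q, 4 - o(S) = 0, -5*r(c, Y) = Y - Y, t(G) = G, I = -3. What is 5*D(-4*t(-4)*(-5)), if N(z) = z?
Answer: -1/4 ≈ -0.25000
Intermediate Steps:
r(c, Y) = 0 (r(c, Y) = -(Y - Y)/5 = -1/5*0 = 0)
o(S) = 4 (o(S) = 4 - 1*0 = 4 + 0 = 4)
D(q) = 4/q
5*D(-4*t(-4)*(-5)) = 5*(4/((-(-16)*(-5)))) = 5*(4/((-4*20))) = 5*(4/(-80)) = 5*(4*(-1/80)) = 5*(-1/20) = -1/4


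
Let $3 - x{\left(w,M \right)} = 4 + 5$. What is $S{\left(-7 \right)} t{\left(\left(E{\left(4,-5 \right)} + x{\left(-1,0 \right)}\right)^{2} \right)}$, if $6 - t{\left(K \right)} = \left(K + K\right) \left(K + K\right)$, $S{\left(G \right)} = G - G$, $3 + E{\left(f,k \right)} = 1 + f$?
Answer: $0$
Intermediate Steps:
$x{\left(w,M \right)} = -6$ ($x{\left(w,M \right)} = 3 - \left(4 + 5\right) = 3 - 9 = -6$)
$E{\left(f,k \right)} = -2 + f$ ($E{\left(f,k \right)} = -3 + \left(1 + f\right) = -2 + f$)
$S{\left(G \right)} = 0$
$t{\left(K \right)} = 6 - 4 K^{2}$ ($t{\left(K \right)} = 6 - \left(K + K\right) \left(K + K\right) = 6 - 2 K 2 K = 6 - 4 K^{2}$)
$S{\left(-7 \right)} t{\left(\left(E{\left(4,-5 \right)} + x{\left(-1,0 \right)}\right)^{2} \right)} = 0 \left(6 - 4 \left(\left(\left(-2 + 4\right) - 6\right)^{2}\right)^{2}\right) = 0 \left(6 - 4 \left(\left(2 - 6\right)^{2}\right)^{2}\right) = 0 \left(6 - 4 \left(\left(-4\right)^{2}\right)^{2}\right) = 0 \left(6 - 4 \cdot 16^{2}\right) = 0 \left(6 - 1024\right) = 0 \left(-1018\right) = 0$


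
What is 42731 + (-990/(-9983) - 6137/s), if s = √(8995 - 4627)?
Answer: 426584563/9983 - 6137*√273/1092 ≈ 42638.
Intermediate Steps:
s = 4*√273 (s = √4368 = 4*√273 ≈ 66.091)
42731 + (-990/(-9983) - 6137/s) = 42731 + (-990/(-9983) - 6137*√273/1092) = 42731 + (-990*(-1/9983) - 6137*√273/1092) = 42731 + (990/9983 - 6137*√273/1092) = 426584563/9983 - 6137*√273/1092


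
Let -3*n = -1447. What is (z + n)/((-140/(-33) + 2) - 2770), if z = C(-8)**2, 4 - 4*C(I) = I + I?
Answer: -8371/45602 ≈ -0.18357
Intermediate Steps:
C(I) = 1 - I/2 (C(I) = 1 - (I + I)/4 = 1 - I/2)
n = 1447/3 (n = -1/3*(-1447) = 1447/3 ≈ 482.33)
z = 25 (z = (1 - 1/2*(-8))**2 = (1 + 4)**2 = 5**2 = 25)
(z + n)/((-140/(-33) + 2) - 2770) = (25 + 1447/3)/((-140/(-33) + 2) - 2770) = 1522/(3*((-140*(-1)/33 + 2) - 2770)) = 1522/(3*((-28*(-5/33) + 2) - 2770)) = 1522/(3*((140/33 + 2) - 2770)) = 1522/(3*(206/33 - 2770)) = 1522/(3*(-91204/33)) = (1522/3)*(-33/91204) = -8371/45602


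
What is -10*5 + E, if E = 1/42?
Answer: -2099/42 ≈ -49.976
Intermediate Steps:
E = 1/42 ≈ 0.023810
-10*5 + E = -10*5 + 1/42 = -50 + 1/42 = -2099/42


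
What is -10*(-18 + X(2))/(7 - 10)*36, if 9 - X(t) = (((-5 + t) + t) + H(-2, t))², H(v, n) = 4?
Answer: -2160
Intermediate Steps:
X(t) = 9 - (-1 + 2*t)² (X(t) = 9 - (((-5 + t) + t) + 4)² = 9 - ((-5 + 2*t) + 4)² = 9 - (-1 + 2*t)²)
-10*(-18 + X(2))/(7 - 10)*36 = -10*(-18 + (9 - (-1 + 2*2)²))/(7 - 10)*36 = -10*(-18 + (9 - (-1 + 4)²))/(-3)*36 = -10*(-18 + (9 - 1*3²))*(-1)/3*36 = -10*(-18 + (9 - 1*9))*(-1)/3*36 = -10*(-18 + (9 - 9))*(-1)/3*36 = -10*(-18 + 0)*(-1)/3*36 = -(-180)*(-1)/3*36 = -10*6*36 = -60*36 = -2160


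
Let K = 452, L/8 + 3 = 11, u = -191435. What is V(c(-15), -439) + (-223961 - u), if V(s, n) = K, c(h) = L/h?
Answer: -32074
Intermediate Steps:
L = 64 (L = -24 + 8*11 = -24 + 88 = 64)
c(h) = 64/h
V(s, n) = 452
V(c(-15), -439) + (-223961 - u) = 452 + (-223961 - 1*(-191435)) = 452 + (-223961 + 191435) = 452 - 32526 = -32074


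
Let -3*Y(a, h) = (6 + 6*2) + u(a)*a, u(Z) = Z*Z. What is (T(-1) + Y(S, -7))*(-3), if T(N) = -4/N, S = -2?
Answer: -2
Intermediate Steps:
u(Z) = Z**2
Y(a, h) = -6 - a**3/3 (Y(a, h) = -((6 + 6*2) + a**2*a)/3 = -((6 + 12) + a**3)/3 = -(18 + a**3)/3 = -6 - a**3/3)
(T(-1) + Y(S, -7))*(-3) = (-4/(-1) + (-6 - 1/3*(-2)**3))*(-3) = (-4*(-1) + (-6 - 1/3*(-8)))*(-3) = (4 + (-6 + 8/3))*(-3) = (4 - 10/3)*(-3) = (2/3)*(-3) = -2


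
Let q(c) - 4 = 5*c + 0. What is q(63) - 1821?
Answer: -1502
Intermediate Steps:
q(c) = 4 + 5*c (q(c) = 4 + (5*c + 0) = 4 + 5*c)
q(63) - 1821 = (4 + 5*63) - 1821 = (4 + 315) - 1821 = 319 - 1821 = -1502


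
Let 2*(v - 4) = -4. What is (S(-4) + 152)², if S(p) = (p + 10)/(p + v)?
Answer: 22201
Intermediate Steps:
v = 2 (v = 4 + (½)*(-4) = 4 - 2 = 2)
S(p) = (10 + p)/(2 + p) (S(p) = (p + 10)/(p + 2) = (10 + p)/(2 + p))
(S(-4) + 152)² = ((10 - 4)/(2 - 4) + 152)² = (6/(-2) + 152)² = (-½*6 + 152)² = (-3 + 152)² = 149² = 22201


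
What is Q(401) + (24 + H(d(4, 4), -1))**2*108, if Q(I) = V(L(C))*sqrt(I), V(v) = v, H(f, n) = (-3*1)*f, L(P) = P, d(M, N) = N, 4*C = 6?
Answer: 15552 + 3*sqrt(401)/2 ≈ 15582.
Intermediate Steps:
C = 3/2 (C = (1/4)*6 = 3/2 ≈ 1.5000)
H(f, n) = -3*f
Q(I) = 3*sqrt(I)/2
Q(401) + (24 + H(d(4, 4), -1))**2*108 = 3*sqrt(401)/2 + (24 - 3*4)**2*108 = 3*sqrt(401)/2 + (24 - 12)**2*108 = 3*sqrt(401)/2 + 12**2*108 = 3*sqrt(401)/2 + 144*108 = 3*sqrt(401)/2 + 15552 = 15552 + 3*sqrt(401)/2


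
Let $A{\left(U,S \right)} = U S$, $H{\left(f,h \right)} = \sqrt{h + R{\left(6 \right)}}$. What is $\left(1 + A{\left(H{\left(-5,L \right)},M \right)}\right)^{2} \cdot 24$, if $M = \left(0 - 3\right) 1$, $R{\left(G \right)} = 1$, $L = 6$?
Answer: $1536 - 144 \sqrt{7} \approx 1155.0$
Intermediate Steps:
$M = -3$ ($M = \left(-3\right) 1 = -3$)
$H{\left(f,h \right)} = \sqrt{1 + h}$ ($H{\left(f,h \right)} = \sqrt{h + 1} = \sqrt{1 + h}$)
$A{\left(U,S \right)} = S U$
$\left(1 + A{\left(H{\left(-5,L \right)},M \right)}\right)^{2} \cdot 24 = \left(1 - 3 \sqrt{1 + 6}\right)^{2} \cdot 24 = \left(1 - 3 \sqrt{7}\right)^{2} \cdot 24 = 24 \left(1 - 3 \sqrt{7}\right)^{2}$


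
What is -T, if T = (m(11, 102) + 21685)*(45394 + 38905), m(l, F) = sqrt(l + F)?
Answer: -1828023815 - 84299*sqrt(113) ≈ -1.8289e+9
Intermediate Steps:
m(l, F) = sqrt(F + l)
T = 1828023815 + 84299*sqrt(113) (T = (sqrt(102 + 11) + 21685)*(45394 + 38905) = (sqrt(113) + 21685)*84299 = (21685 + sqrt(113))*84299 = 1828023815 + 84299*sqrt(113) ≈ 1.8289e+9)
-T = -(1828023815 + 84299*sqrt(113)) = -1828023815 - 84299*sqrt(113)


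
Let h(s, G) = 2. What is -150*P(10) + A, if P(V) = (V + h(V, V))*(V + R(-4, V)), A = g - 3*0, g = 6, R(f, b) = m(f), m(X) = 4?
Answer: -25194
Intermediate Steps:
R(f, b) = 4
A = 6 (A = 6 - 3*0 = 6 + 0 = 6)
P(V) = (2 + V)*(4 + V) (P(V) = (V + 2)*(V + 4) = (2 + V)*(4 + V))
-150*P(10) + A = -150*(8 + 10² + 6*10) + 6 = -150*(8 + 100 + 60) + 6 = -150*168 + 6 = -25200 + 6 = -25194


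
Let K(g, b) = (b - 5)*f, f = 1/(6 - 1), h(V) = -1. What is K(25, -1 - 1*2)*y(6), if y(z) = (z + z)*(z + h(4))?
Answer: -96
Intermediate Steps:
f = 1/5 ≈ 0.20000
y(z) = 2*z*(-1 + z) (y(z) = (z + z)*(z - 1) = (2*z)*(-1 + z) = 2*z*(-1 + z))
K(g, b) = -1 + b/5 (K(g, b) = (b - 5)*(1/5) = (-5 + b)*(1/5) = -1 + b/5)
K(25, -1 - 1*2)*y(6) = (-1 + (-1 - 1*2)/5)*(2*6*(-1 + 6)) = (-1 + (-1 - 2)/5)*(2*6*5) = (-1 + (1/5)*(-3))*60 = (-1 - 3/5)*60 = -8/5*60 = -96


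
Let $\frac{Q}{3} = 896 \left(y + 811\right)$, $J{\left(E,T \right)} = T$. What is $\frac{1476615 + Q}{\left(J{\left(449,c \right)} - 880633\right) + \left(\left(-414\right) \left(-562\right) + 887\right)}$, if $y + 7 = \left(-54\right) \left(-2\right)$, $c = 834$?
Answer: $- \frac{3928071}{646244} \approx -6.0783$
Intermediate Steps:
$y = 101$ ($y = -7 - -108 = -7 + 108 = 101$)
$Q = 2451456$ ($Q = 3 \cdot 896 \left(101 + 811\right) = 3 \cdot 896 \cdot 912 = 3 \cdot 817152 = 2451456$)
$\frac{1476615 + Q}{\left(J{\left(449,c \right)} - 880633\right) + \left(\left(-414\right) \left(-562\right) + 887\right)} = \frac{1476615 + 2451456}{\left(834 - 880633\right) + \left(\left(-414\right) \left(-562\right) + 887\right)} = \frac{3928071}{\left(834 - 880633\right) + \left(232668 + 887\right)} = \frac{3928071}{-879799 + 233555} = \frac{3928071}{-646244} = 3928071 \left(- \frac{1}{646244}\right) = - \frac{3928071}{646244}$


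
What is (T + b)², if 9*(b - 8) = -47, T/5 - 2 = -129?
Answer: 32376100/81 ≈ 3.9971e+5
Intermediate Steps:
T = -635 (T = 10 + 5*(-129) = 10 - 645 = -635)
b = 25/9 (b = 8 + (⅑)*(-47) = 8 - 47/9 = 25/9 ≈ 2.7778)
(T + b)² = (-635 + 25/9)² = (-5690/9)² = 32376100/81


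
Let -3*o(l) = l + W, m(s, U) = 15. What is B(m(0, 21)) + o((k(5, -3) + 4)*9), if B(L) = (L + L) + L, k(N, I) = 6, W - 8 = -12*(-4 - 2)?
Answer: -35/3 ≈ -11.667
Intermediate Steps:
W = 80 (W = 8 - 12*(-4 - 2) = 8 - 12*(-6) = 8 + 72 = 80)
o(l) = -80/3 - l/3 (o(l) = -(l + 80)/3 = -(80 + l)/3 = -80/3 - l/3)
B(L) = 3*L (B(L) = 2*L + L = 3*L)
B(m(0, 21)) + o((k(5, -3) + 4)*9) = 3*15 + (-80/3 - (6 + 4)*9/3) = 45 + (-80/3 - 10*9/3) = 45 + (-80/3 - ⅓*90) = 45 + (-80/3 - 30) = 45 - 170/3 = -35/3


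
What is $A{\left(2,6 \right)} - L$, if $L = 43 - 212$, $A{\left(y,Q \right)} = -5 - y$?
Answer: $162$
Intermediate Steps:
$L = -169$ ($L = 43 - 212 = -169$)
$A{\left(2,6 \right)} - L = \left(-5 - 2\right) - -169 = \left(-5 - 2\right) + 169 = -7 + 169 = 162$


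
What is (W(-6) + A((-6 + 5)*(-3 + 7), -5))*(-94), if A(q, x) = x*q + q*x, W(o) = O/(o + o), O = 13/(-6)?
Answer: -135971/36 ≈ -3777.0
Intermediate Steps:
O = -13/6 (O = 13*(-⅙) = -13/6 ≈ -2.1667)
W(o) = -13/(12*o) (W(o) = -13/(6*(o + o)) = -13*1/(2*o)/6 = -13/(12*o))
A(q, x) = 2*q*x (A(q, x) = q*x + q*x = 2*q*x)
(W(-6) + A((-6 + 5)*(-3 + 7), -5))*(-94) = (-13/12/(-6) + 2*((-6 + 5)*(-3 + 7))*(-5))*(-94) = (-13/12*(-⅙) + 2*(-1*4)*(-5))*(-94) = (13/72 + 2*(-4)*(-5))*(-94) = (13/72 + 40)*(-94) = (2893/72)*(-94) = -135971/36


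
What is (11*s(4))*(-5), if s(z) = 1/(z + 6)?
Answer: -11/2 ≈ -5.5000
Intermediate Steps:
s(z) = 1/(6 + z)
(11*s(4))*(-5) = (11/(6 + 4))*(-5) = (11/10)*(-5) = -11/2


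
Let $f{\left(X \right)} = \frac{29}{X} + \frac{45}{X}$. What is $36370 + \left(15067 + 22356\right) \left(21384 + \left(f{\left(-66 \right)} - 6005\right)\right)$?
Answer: $\frac{18992250020}{33} \approx 5.7552 \cdot 10^{8}$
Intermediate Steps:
$f{\left(X \right)} = \frac{74}{X}$
$36370 + \left(15067 + 22356\right) \left(21384 + \left(f{\left(-66 \right)} - 6005\right)\right) = 36370 + \left(15067 + 22356\right) \left(21384 - \left(6005 - \frac{74}{-66}\right)\right) = 36370 + 37423 \left(21384 + \left(74 \left(- \frac{1}{66}\right) - 6005\right)\right) = 36370 + 37423 \left(21384 - \frac{198202}{33}\right) = 36370 + 37423 \cdot \frac{507470}{33} = 36370 + \frac{18991049810}{33} = \frac{18992250020}{33}$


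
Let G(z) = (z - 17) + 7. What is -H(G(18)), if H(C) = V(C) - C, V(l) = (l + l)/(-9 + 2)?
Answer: 72/7 ≈ 10.286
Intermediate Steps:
G(z) = -10 + z (G(z) = (-17 + z) + 7 = -10 + z)
V(l) = -2*l/7 (V(l) = (2*l)/(-7) = (2*l)*(-⅐) = -2*l/7)
H(C) = -9*C/7 (H(C) = -2*C/7 - C = -9*C/7)
-H(G(18)) = -(-9)*(-10 + 18)/7 = -(-9)*8/7 = -1*(-72/7) = 72/7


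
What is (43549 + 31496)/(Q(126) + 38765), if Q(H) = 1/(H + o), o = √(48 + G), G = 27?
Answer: 45967005490095/23744571049006 + 375225*√3/23744571049006 ≈ 1.9359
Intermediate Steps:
o = 5*√3 (o = √(48 + 27) = √75 = 5*√3 ≈ 8.6602)
Q(H) = 1/(H + 5*√3)
(43549 + 31496)/(Q(126) + 38765) = (43549 + 31496)/(1/(126 + 5*√3) + 38765) = 75045/(38765 + 1/(126 + 5*√3))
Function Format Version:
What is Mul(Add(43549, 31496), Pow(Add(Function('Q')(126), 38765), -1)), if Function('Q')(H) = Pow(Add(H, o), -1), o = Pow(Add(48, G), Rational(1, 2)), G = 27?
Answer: Add(Rational(45967005490095, 23744571049006), Mul(Rational(375225, 23744571049006), Pow(3, Rational(1, 2)))) ≈ 1.9359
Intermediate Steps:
o = Mul(5, Pow(3, Rational(1, 2))) (o = Pow(Add(48, 27), Rational(1, 2)) = Pow(75, Rational(1, 2)) = Mul(5, Pow(3, Rational(1, 2))) ≈ 8.6602)
Function('Q')(H) = Pow(Add(H, Mul(5, Pow(3, Rational(1, 2)))), -1)
Mul(Add(43549, 31496), Pow(Add(Function('Q')(126), 38765), -1)) = Mul(Add(43549, 31496), Pow(Add(Pow(Add(126, Mul(5, Pow(3, Rational(1, 2)))), -1), 38765), -1)) = Mul(75045, Pow(Add(38765, Pow(Add(126, Mul(5, Pow(3, Rational(1, 2)))), -1)), -1))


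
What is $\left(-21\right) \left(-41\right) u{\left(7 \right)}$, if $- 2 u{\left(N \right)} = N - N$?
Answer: $0$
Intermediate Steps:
$u{\left(N \right)} = 0$ ($u{\left(N \right)} = - \frac{N - N}{2} = \left(- \frac{1}{2}\right) 0 = 0$)
$\left(-21\right) \left(-41\right) u{\left(7 \right)} = \left(-21\right) \left(-41\right) 0 = 861 \cdot 0 = 0$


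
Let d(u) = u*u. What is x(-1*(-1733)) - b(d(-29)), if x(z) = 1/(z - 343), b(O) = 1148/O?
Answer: -1594879/1168990 ≈ -1.3643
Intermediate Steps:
d(u) = u²
x(z) = 1/(-343 + z)
x(-1*(-1733)) - b(d(-29)) = 1/(-343 - 1*(-1733)) - 1148/((-29)²) = 1/(-343 + 1733) - 1148/841 = 1/1390 - 1148/841 = -1594879/1168990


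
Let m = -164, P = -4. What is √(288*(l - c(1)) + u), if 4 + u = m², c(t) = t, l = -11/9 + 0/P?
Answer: 2*√6563 ≈ 162.02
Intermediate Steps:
l = -11/9 (l = -11/9 + 0/(-4) = -11*⅑ + 0*(-¼) = -11/9 + 0 = -11/9 ≈ -1.2222)
u = 26892 (u = -4 + (-164)² = -4 + 26896 = 26892)
√(288*(l - c(1)) + u) = √(288*(-11/9 - 1*1) + 26892) = √(288*(-11/9 - 1) + 26892) = √(288*(-20/9) + 26892) = √(-640 + 26892) = √26252 = 2*√6563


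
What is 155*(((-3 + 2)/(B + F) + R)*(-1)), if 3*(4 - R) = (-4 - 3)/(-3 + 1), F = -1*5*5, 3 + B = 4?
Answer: -3565/8 ≈ -445.63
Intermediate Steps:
B = 1 (B = -3 + 4 = 1)
F = -25 (F = -5*5 = -25)
R = 17/6 (R = 4 - (-4 - 3)/(3*(-3 + 1)) = 4 - (-7)/(3*(-2)) = 4 - (-7)*(-1)/(3*2) = 4 - 1/3*7/2 = 4 - 7/6 = 17/6 ≈ 2.8333)
155*(((-3 + 2)/(B + F) + R)*(-1)) = 155*(((-3 + 2)/(1 - 25) + 17/6)*(-1)) = 155*((-1/(-24) + 17/6)*(-1)) = 155*((-1*(-1/24) + 17/6)*(-1)) = 155*((1/24 + 17/6)*(-1)) = 155*((23/8)*(-1)) = 155*(-23/8) = -3565/8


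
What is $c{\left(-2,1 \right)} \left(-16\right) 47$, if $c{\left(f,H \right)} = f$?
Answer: $1504$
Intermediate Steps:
$c{\left(-2,1 \right)} \left(-16\right) 47 = \left(-2\right) \left(-16\right) 47 = 32 \cdot 47 = 1504$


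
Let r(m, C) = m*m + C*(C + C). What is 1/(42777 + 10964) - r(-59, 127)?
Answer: -1920649598/53741 ≈ -35739.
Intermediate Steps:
r(m, C) = m² + 2*C² (r(m, C) = m² + C*(2*C) = m² + 2*C²)
1/(42777 + 10964) - r(-59, 127) = 1/(42777 + 10964) - ((-59)² + 2*127²) = 1/53741 - (3481 + 2*16129) = 1/53741 - (3481 + 32258) = 1/53741 - 1*35739 = 1/53741 - 35739 = -1920649598/53741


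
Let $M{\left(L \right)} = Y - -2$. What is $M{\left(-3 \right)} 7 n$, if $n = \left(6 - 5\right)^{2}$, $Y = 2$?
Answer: $28$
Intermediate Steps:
$M{\left(L \right)} = 4$ ($M{\left(L \right)} = 2 - -2 = 2 + 2 = 4$)
$n = 1$ ($n = 1^{2} = 1$)
$M{\left(-3 \right)} 7 n = 4 \cdot 7 \cdot 1 = 28 \cdot 1 = 28$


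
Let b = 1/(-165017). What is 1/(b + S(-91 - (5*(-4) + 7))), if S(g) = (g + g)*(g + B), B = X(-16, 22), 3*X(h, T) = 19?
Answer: 165017/1844890059 ≈ 8.9445e-5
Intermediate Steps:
X(h, T) = 19/3 (X(h, T) = (⅓)*19 = 19/3)
B = 19/3 ≈ 6.3333
b = -1/165017 ≈ -6.0600e-6
S(g) = 2*g*(19/3 + g) (S(g) = (g + g)*(g + 19/3) = (2*g)*(19/3 + g) = 2*g*(19/3 + g))
1/(b + S(-91 - (5*(-4) + 7))) = 1/(-1/165017 + 2*(-91 - (5*(-4) + 7))*(19 + 3*(-91 - (5*(-4) + 7)))/3) = 1/(-1/165017 + 2*(-91 - (-20 + 7))*(19 + 3*(-91 - (-20 + 7)))/3) = 1/(-1/165017 + 2*(-91 - 1*(-13))*(19 + 3*(-91 - 1*(-13)))/3) = 1/(-1/165017 + 2*(-91 + 13)*(19 + 3*(-91 + 13))/3) = 1/(-1/165017 + (⅔)*(-78)*(19 + 3*(-78))) = 1/(-1/165017 + (⅔)*(-78)*(19 - 234)) = 1/(-1/165017 + (⅔)*(-78)*(-215)) = 1/(-1/165017 + 11180) = 1/(1844890059/165017) = 165017/1844890059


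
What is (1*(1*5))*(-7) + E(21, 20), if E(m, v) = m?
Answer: -14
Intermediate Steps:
(1*(1*5))*(-7) + E(21, 20) = (1*(1*5))*(-7) + 21 = (1*5)*(-7) + 21 = 5*(-7) + 21 = -35 + 21 = -14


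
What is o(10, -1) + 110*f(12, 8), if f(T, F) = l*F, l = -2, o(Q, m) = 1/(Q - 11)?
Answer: -1761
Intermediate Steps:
o(Q, m) = 1/(-11 + Q)
f(T, F) = -2*F
o(10, -1) + 110*f(12, 8) = 1/(-11 + 10) + 110*(-2*8) = 1/(-1) + 110*(-16) = -1 - 1760 = -1761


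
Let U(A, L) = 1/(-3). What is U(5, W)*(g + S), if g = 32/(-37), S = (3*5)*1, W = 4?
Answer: -523/111 ≈ -4.7117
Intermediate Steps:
S = 15 (S = 15*1 = 15)
g = -32/37 (g = 32*(-1/37) = -32/37 ≈ -0.86486)
U(A, L) = -⅓
U(5, W)*(g + S) = -(-32/37 + 15)/3 = -⅓*523/37 = -523/111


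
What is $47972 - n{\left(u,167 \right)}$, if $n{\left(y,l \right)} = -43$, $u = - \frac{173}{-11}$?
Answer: $48015$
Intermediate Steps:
$u = \frac{173}{11}$ ($u = \left(-173\right) \left(- \frac{1}{11}\right) = \frac{173}{11} \approx 15.727$)
$47972 - n{\left(u,167 \right)} = 47972 - -43 = 47972 + 43 = 48015$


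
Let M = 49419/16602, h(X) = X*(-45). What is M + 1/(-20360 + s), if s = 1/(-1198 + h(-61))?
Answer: 518840185589/174303949746 ≈ 2.9766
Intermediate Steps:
h(X) = -45*X
s = 1/1547 (s = 1/(-1198 - 45*(-61)) = 1/(-1198 + 2745) = 1/1547 ≈ 0.00064641)
M = 16473/5534 (M = 49419*(1/16602) = 16473/5534 ≈ 2.9767)
M + 1/(-20360 + s) = 16473/5534 + 1/(-20360 + 1/1547) = 16473/5534 + 1/(-31496919/1547) = 16473/5534 - 1547/31496919 = 518840185589/174303949746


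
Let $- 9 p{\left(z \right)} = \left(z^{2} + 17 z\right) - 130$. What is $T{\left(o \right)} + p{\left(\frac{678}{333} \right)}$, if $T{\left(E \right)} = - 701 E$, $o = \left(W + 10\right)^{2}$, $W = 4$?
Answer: $- \frac{15234580852}{110889} \approx -1.3739 \cdot 10^{5}$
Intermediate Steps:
$o = 196$ ($o = \left(4 + 10\right)^{2} = 14^{2} = 196$)
$p{\left(z \right)} = \frac{130}{9} - \frac{17 z}{9} - \frac{z^{2}}{9}$ ($p{\left(z \right)} = - \frac{\left(z^{2} + 17 z\right) - 130}{9} = - \frac{-130 + z^{2} + 17 z}{9} = \frac{130}{9} - \frac{17 z}{9} - \frac{z^{2}}{9}$)
$T{\left(o \right)} + p{\left(\frac{678}{333} \right)} = \left(-701\right) 196 - \left(- \frac{130}{9} + \frac{51076}{110889} + \frac{17}{9} \cdot 678 \cdot \frac{1}{333}\right) = -137396 - \left(- \frac{130}{9} + \frac{51076}{110889} + \frac{17}{9} \cdot 678 \cdot \frac{1}{333}\right) = -137396 - \left(- \frac{10588}{999} + \frac{51076}{110889}\right) = -137396 - - \frac{1124192}{110889} = -137396 + \frac{1124192}{110889} = - \frac{15234580852}{110889}$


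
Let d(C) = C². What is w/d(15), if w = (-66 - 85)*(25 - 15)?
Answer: -302/45 ≈ -6.7111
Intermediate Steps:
w = -1510 (w = -151*10 = -1510)
w/d(15) = -1510/(15²) = -1510/225 = -1510*1/225 = -302/45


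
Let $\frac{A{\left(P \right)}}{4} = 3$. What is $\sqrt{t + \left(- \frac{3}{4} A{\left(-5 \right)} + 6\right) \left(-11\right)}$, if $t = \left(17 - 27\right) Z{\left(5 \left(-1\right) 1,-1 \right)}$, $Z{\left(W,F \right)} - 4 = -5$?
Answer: $\sqrt{43} \approx 6.5574$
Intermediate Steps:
$A{\left(P \right)} = 12$ ($A{\left(P \right)} = 4 \cdot 3 = 12$)
$Z{\left(W,F \right)} = -1$ ($Z{\left(W,F \right)} = 4 - 5 = -1$)
$t = 10$ ($t = \left(17 - 27\right) \left(-1\right) = \left(-10\right) \left(-1\right) = 10$)
$\sqrt{t + \left(- \frac{3}{4} A{\left(-5 \right)} + 6\right) \left(-11\right)} = \sqrt{10 + \left(- \frac{3}{4} \cdot 12 + 6\right) \left(-11\right)} = \sqrt{10 + \left(\left(-3\right) \frac{1}{4} \cdot 12 + 6\right) \left(-11\right)} = \sqrt{10 + \left(\left(- \frac{3}{4}\right) 12 + 6\right) \left(-11\right)} = \sqrt{10 + \left(-9 + 6\right) \left(-11\right)} = \sqrt{10 - -33} = \sqrt{10 + 33} = \sqrt{43}$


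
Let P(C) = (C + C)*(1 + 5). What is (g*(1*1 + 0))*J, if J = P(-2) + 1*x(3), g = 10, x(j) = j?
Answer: -210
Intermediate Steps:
P(C) = 12*C (P(C) = (2*C)*6 = 12*C)
J = -21 (J = 12*(-2) + 1*3 = -24 + 3 = -21)
(g*(1*1 + 0))*J = (10*(1*1 + 0))*(-21) = (10*(1 + 0))*(-21) = (10*1)*(-21) = 10*(-21) = -210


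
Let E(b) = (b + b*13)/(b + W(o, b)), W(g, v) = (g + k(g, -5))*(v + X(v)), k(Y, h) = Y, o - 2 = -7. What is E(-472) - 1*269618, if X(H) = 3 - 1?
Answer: -40712554/151 ≈ -2.6962e+5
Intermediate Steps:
X(H) = 2
o = -5 (o = 2 - 7 = -5)
W(g, v) = 2*g*(2 + v) (W(g, v) = (g + g)*(v + 2) = (2*g)*(2 + v) = 2*g*(2 + v))
E(b) = 14*b/(-20 - 9*b) (E(b) = (b + b*13)/(b + 2*(-5)*(2 + b)) = (b + 13*b)/(b + (-20 - 10*b)) = (14*b)/(-20 - 9*b) = 14*b/(-20 - 9*b))
E(-472) - 1*269618 = -14*(-472)/(20 + 9*(-472)) - 1*269618 = -14*(-472)/(20 - 4248) - 269618 = -14*(-472)/(-4228) - 269618 = -14*(-472)*(-1/4228) - 269618 = -236/151 - 269618 = -40712554/151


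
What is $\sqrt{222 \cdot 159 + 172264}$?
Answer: $\sqrt{207562} \approx 455.59$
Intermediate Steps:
$\sqrt{222 \cdot 159 + 172264} = \sqrt{35298 + 172264} = \sqrt{207562}$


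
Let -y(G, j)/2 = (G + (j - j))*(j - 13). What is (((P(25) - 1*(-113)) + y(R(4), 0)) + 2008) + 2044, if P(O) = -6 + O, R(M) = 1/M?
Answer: 8381/2 ≈ 4190.5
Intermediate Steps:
y(G, j) = -2*G*(-13 + j) (y(G, j) = -2*(G + (j - j))*(j - 13) = -2*(G + 0)*(-13 + j) = -2*G*(-13 + j))
(((P(25) - 1*(-113)) + y(R(4), 0)) + 2008) + 2044 = ((((-6 + 25) - 1*(-113)) + 2*(13 - 1*0)/4) + 2008) + 2044 = (((19 + 113) + 2*(¼)*(13 + 0)) + 2008) + 2044 = ((132 + 2*(¼)*13) + 2008) + 2044 = ((132 + 13/2) + 2008) + 2044 = (277/2 + 2008) + 2044 = 4293/2 + 2044 = 8381/2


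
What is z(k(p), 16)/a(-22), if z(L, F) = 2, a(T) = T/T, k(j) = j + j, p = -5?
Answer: 2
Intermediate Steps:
k(j) = 2*j
a(T) = 1
z(k(p), 16)/a(-22) = 2/1 = 2*1 = 2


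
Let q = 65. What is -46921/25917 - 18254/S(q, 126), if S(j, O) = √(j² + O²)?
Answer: -46921/25917 - 18254*√20101/20101 ≈ -130.56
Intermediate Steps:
S(j, O) = √(O² + j²)
-46921/25917 - 18254/S(q, 126) = -46921/25917 - 18254/√(126² + 65²) = -46921*1/25917 - 18254/√(15876 + 4225) = -46921/25917 - 18254*√20101/20101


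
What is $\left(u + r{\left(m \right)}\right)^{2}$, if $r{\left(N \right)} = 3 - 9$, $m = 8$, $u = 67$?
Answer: $3721$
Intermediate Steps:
$r{\left(N \right)} = -6$ ($r{\left(N \right)} = 3 - 9 = -6$)
$\left(u + r{\left(m \right)}\right)^{2} = \left(67 - 6\right)^{2} = 61^{2} = 3721$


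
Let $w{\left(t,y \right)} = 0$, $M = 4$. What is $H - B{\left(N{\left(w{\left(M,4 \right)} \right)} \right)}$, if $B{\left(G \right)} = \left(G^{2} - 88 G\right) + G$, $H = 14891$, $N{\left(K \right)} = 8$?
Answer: $15523$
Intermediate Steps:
$B{\left(G \right)} = G^{2} - 87 G$
$H - B{\left(N{\left(w{\left(M,4 \right)} \right)} \right)} = 14891 - 8 \left(-87 + 8\right) = 14891 - 8 \left(-79\right) = 14891 - -632 = 14891 + 632 = 15523$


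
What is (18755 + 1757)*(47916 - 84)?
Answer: 981129984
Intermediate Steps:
(18755 + 1757)*(47916 - 84) = 20512*47832 = 981129984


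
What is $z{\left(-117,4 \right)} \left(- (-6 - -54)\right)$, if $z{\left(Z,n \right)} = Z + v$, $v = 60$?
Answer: $2736$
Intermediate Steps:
$z{\left(Z,n \right)} = 60 + Z$ ($z{\left(Z,n \right)} = Z + 60 = 60 + Z$)
$z{\left(-117,4 \right)} \left(- (-6 - -54)\right) = \left(60 - 117\right) \left(- (-6 - -54)\right) = - 57 \left(- (-6 + 54)\right) = - 57 \left(\left(-1\right) 48\right) = \left(-57\right) \left(-48\right) = 2736$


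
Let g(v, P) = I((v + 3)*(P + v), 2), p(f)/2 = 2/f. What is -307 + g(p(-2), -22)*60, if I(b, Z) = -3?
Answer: -487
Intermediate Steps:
p(f) = 4/f (p(f) = 2*(2/f) = 4/f)
g(v, P) = -3
-307 + g(p(-2), -22)*60 = -307 - 3*60 = -307 - 180 = -487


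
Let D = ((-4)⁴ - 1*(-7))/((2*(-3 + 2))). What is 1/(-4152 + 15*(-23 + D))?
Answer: -2/12939 ≈ -0.00015457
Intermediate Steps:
D = -263/2 (D = (256 + 7)/((2*(-1))) = 263/(-2) = 263*(-½) = -263/2 ≈ -131.50)
1/(-4152 + 15*(-23 + D)) = 1/(-4152 + 15*(-23 - 263/2)) = 1/(-4152 + 15*(-309/2)) = 1/(-4152 - 4635/2) = 1/(-12939/2) = -2/12939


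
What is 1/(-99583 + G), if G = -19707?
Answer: -1/119290 ≈ -8.3829e-6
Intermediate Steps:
1/(-99583 + G) = 1/(-99583 - 19707) = 1/(-119290) = -1/119290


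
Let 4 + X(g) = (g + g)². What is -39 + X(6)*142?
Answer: 19841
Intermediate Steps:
X(g) = -4 + 4*g² (X(g) = -4 + (g + g)² = -4 + (2*g)² = -4 + 4*g²)
-39 + X(6)*142 = -39 + (-4 + 4*6²)*142 = -39 + (-4 + 4*36)*142 = -39 + (-4 + 144)*142 = -39 + 140*142 = -39 + 19880 = 19841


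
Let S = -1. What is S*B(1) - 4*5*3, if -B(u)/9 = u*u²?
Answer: -51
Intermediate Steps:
B(u) = -9*u³ (B(u) = -9*u*u² = -9*u³)
S*B(1) - 4*5*3 = -(-9)*1³ - 4*5*3 = -(-9) - 20*3 = -1*(-9) - 60 = 9 - 60 = -51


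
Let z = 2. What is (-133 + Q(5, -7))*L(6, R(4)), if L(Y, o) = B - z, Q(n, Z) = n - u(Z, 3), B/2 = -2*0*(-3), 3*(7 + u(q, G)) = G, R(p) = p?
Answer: 244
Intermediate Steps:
u(q, G) = -7 + G/3
B = 0 (B = 2*(-2*0*(-3)) = 2*(0*(-3)) = 2*0 = 0)
Q(n, Z) = 6 + n (Q(n, Z) = n - (-7 + (1/3)*3) = n - (-7 + 1) = n - 1*(-6) = n + 6 = 6 + n)
L(Y, o) = -2 (L(Y, o) = 0 - 1*2 = 0 - 2 = -2)
(-133 + Q(5, -7))*L(6, R(4)) = (-133 + (6 + 5))*(-2) = (-133 + 11)*(-2) = -122*(-2) = 244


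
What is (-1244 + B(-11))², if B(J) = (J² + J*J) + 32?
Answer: 940900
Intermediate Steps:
B(J) = 32 + 2*J² (B(J) = (J² + J²) + 32 = 2*J² + 32 = 32 + 2*J²)
(-1244 + B(-11))² = (-1244 + (32 + 2*(-11)²))² = (-1244 + (32 + 2*121))² = (-1244 + (32 + 242))² = (-1244 + 274)² = (-970)² = 940900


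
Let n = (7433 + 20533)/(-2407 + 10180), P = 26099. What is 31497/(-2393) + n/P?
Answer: -2129883858427/161820664037 ≈ -13.162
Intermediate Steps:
n = 9322/2591 (n = 27966/7773 = 27966*(1/7773) = 9322/2591 ≈ 3.5978)
31497/(-2393) + n/P = 31497/(-2393) + (9322/2591)/26099 = 31497*(-1/2393) + (9322/2591)*(1/26099) = -31497/2393 + 9322/67622509 = -2129883858427/161820664037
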